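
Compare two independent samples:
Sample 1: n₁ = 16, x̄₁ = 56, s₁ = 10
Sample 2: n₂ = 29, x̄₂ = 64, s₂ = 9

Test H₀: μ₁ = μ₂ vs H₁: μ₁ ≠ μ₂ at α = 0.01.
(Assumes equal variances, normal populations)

Pooled variance: s²_p = [15×10² + 28×9²]/(43) = 87.6279
s_p = 9.3610
SE = s_p×√(1/n₁ + 1/n₂) = 9.3610×√(1/16 + 1/29) = 2.9152
t = (x̄₁ - x̄₂)/SE = (56 - 64)/2.9152 = -2.7442
df = 43, t-critical = ±2.695
Decision: reject H₀

Answer: t = -2.7442, reject H₀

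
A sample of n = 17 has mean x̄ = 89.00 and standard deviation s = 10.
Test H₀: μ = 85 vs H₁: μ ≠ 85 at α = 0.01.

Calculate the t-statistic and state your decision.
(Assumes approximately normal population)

df = n - 1 = 16
SE = s/√n = 10/√17 = 2.4254
t = (x̄ - μ₀)/SE = (89.00 - 85)/2.4254 = 1.6492
Critical value: t_{0.005,16} = ±2.921
p-value ≈ 0.1186
Decision: fail to reject H₀

Answer: t = 1.6492, fail to reject H₀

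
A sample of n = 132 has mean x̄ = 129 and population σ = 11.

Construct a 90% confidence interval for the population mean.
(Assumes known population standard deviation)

Confidence level: 90%, α = 0.1
z_0.05 = 1.645
SE = σ/√n = 11/√132 = 0.9574
Margin of error = 1.645 × 0.9574 = 1.5749
CI: x̄ ± margin = 129 ± 1.5749
CI: (127.4251, 130.5749)

Answer: (127.4251, 130.5749)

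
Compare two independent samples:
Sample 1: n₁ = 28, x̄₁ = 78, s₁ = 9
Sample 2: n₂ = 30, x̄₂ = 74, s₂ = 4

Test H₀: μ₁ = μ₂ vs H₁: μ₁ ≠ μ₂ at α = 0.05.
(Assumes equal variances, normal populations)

Pooled variance: s²_p = [27×9² + 29×4²]/(56) = 47.3393
s_p = 6.8804
SE = s_p×√(1/n₁ + 1/n₂) = 6.8804×√(1/28 + 1/30) = 1.8080
t = (x̄₁ - x̄₂)/SE = (78 - 74)/1.8080 = 2.2124
df = 56, t-critical = ±2.003
Decision: reject H₀

Answer: t = 2.2124, reject H₀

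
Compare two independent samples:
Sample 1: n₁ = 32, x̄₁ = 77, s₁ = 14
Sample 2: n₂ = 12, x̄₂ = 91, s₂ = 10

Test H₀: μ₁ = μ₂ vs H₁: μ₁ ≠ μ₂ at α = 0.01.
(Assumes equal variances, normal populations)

Answer: t = -3.1641, reject H₀

Derivation:
Pooled variance: s²_p = [31×14² + 11×10²]/(42) = 170.8571
s_p = 13.0712
SE = s_p×√(1/n₁ + 1/n₂) = 13.0712×√(1/32 + 1/12) = 4.4246
t = (x̄₁ - x̄₂)/SE = (77 - 91)/4.4246 = -3.1641
df = 42, t-critical = ±2.698
Decision: reject H₀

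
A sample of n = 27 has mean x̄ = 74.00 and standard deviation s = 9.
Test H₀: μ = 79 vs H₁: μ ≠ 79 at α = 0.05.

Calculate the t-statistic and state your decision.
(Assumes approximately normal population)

df = n - 1 = 26
SE = s/√n = 9/√27 = 1.7321
t = (x̄ - μ₀)/SE = (74.00 - 79)/1.7321 = -2.8867
Critical value: t_{0.025,26} = ±2.056
p-value ≈ 0.0077
Decision: reject H₀

Answer: t = -2.8867, reject H₀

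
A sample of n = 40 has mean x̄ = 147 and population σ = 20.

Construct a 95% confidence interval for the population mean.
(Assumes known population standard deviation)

Answer: (140.8019, 153.1981)

Derivation:
Confidence level: 95%, α = 0.05
z_0.025 = 1.960
SE = σ/√n = 20/√40 = 3.1623
Margin of error = 1.960 × 3.1623 = 6.1981
CI: x̄ ± margin = 147 ± 6.1981
CI: (140.8019, 153.1981)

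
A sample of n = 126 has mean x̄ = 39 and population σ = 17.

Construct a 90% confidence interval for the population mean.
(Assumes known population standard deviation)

Answer: (36.5086, 41.4914)

Derivation:
Confidence level: 90%, α = 0.1
z_0.05 = 1.645
SE = σ/√n = 17/√126 = 1.5145
Margin of error = 1.645 × 1.5145 = 2.4914
CI: x̄ ± margin = 39 ± 2.4914
CI: (36.5086, 41.4914)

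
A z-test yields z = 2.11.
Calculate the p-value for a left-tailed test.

Answer: p-value ≈ 0.9826

Derivation:
For z = 2.11:
p = P(Z < 2.11) = Φ(2.11) = 0.9826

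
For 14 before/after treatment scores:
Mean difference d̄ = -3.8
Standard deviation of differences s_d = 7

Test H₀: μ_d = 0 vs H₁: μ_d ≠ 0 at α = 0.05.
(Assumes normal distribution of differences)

Answer: t = -2.0312, fail to reject H₀

Derivation:
df = n - 1 = 13
SE = s_d/√n = 7/√14 = 1.8708
t = d̄/SE = -3.8/1.8708 = -2.0312
Critical value: t_{0.025,13} = ±2.160
p-value ≈ 0.0632
Decision: fail to reject H₀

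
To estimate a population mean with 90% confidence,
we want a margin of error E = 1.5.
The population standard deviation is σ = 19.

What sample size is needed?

Answer: n = 435

Derivation:
z_0.05 = 1.645
n = (z×σ/E)² = (1.645×19/1.5)²
n = 434.1667
Round up: n = 435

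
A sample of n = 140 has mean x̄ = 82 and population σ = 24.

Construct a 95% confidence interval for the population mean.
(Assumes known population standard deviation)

Confidence level: 95%, α = 0.05
z_0.025 = 1.960
SE = σ/√n = 24/√140 = 2.0284
Margin of error = 1.960 × 2.0284 = 3.9757
CI: x̄ ± margin = 82 ± 3.9757
CI: (78.0243, 85.9757)

Answer: (78.0243, 85.9757)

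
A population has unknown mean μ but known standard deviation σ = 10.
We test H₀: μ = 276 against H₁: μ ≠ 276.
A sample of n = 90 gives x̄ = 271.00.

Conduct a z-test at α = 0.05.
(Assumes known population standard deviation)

Answer: z = -4.7434, reject H₀

Derivation:
Standard error: SE = σ/√n = 10/√90 = 1.0541
z-statistic: z = (x̄ - μ₀)/SE = (271.00 - 276)/1.0541 = -4.7434
Critical value: ±1.960
p-value < 0.0001
Decision: reject H₀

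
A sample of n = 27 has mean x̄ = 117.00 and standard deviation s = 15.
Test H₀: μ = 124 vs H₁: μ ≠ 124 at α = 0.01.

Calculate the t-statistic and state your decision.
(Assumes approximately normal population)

Answer: t = -2.4248, fail to reject H₀

Derivation:
df = n - 1 = 26
SE = s/√n = 15/√27 = 2.8868
t = (x̄ - μ₀)/SE = (117.00 - 124)/2.8868 = -2.4248
Critical value: t_{0.005,26} = ±2.779
p-value ≈ 0.0226
Decision: fail to reject H₀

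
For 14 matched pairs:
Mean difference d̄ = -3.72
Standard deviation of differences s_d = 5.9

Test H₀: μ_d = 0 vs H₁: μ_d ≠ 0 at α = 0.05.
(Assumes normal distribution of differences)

Answer: t = -2.3592, reject H₀

Derivation:
df = n - 1 = 13
SE = s_d/√n = 5.9/√14 = 1.5768
t = d̄/SE = -3.72/1.5768 = -2.3592
Critical value: t_{0.025,13} = ±2.160
p-value ≈ 0.0346
Decision: reject H₀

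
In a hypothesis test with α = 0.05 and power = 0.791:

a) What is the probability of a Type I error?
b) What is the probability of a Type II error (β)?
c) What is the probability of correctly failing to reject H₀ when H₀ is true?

a) Type I error probability = α = 0.05
b) Power = P(reject H₀ | H₁ true) = 1 - β = 0.791, so Type II error probability = β = 1 - Power = 0.209
c) P(fail to reject H₀ | H₀ true) = 1 - α = 0.95

Answer: a) 0.05, b) 0.209, c) 0.95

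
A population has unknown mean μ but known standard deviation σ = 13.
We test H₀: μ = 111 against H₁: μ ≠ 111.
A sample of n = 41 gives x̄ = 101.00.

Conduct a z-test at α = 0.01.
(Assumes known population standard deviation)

Standard error: SE = σ/√n = 13/√41 = 2.0303
z-statistic: z = (x̄ - μ₀)/SE = (101.00 - 111)/2.0303 = -4.9254
Critical value: ±2.576
p-value < 0.0001
Decision: reject H₀

Answer: z = -4.9254, reject H₀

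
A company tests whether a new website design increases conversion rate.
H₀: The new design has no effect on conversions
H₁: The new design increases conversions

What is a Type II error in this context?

Type I error: rejecting H₀ when it is actually true (false positive).
Type II error: failing to reject H₀ when H₁ is actually true (false negative).

Answer: Keeping the old design when the new one would have increased conversions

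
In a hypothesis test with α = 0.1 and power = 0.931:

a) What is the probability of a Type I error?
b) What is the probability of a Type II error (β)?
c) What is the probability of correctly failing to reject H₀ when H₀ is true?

a) Type I error probability = α = 0.1
b) Power = P(reject H₀ | H₁ true) = 1 - β = 0.931, so Type II error probability = β = 1 - Power = 0.069
c) P(fail to reject H₀ | H₀ true) = 1 - α = 0.9

Answer: a) 0.1, b) 0.069, c) 0.9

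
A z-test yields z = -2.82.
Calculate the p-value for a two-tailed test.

Answer: p-value ≈ 0.0048

Derivation:
For z = -2.82:
p = 2×P(Z > |-2.82|) = 2×(1 - Φ(2.82)) = 0.0048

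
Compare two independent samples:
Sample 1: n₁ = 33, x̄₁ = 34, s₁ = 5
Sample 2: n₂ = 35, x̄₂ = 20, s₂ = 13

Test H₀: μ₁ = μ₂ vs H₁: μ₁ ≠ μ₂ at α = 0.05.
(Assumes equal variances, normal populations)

Pooled variance: s²_p = [32×5² + 34×13²]/(66) = 99.1818
s_p = 9.9590
SE = s_p×√(1/n₁ + 1/n₂) = 9.9590×√(1/33 + 1/35) = 2.4165
t = (x̄₁ - x̄₂)/SE = (34 - 20)/2.4165 = 5.7935
df = 66, t-critical = ±1.997
Decision: reject H₀

Answer: t = 5.7935, reject H₀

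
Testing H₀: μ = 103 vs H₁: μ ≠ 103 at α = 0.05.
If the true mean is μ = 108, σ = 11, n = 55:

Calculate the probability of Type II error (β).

SE = σ/√n = 11/√55 = 1.4832
Critical values: μ₀ ± z_0.025×SE = 103 ± 1.960×1.4832
Acceptance region: (100.0929, 105.9071)
Under H₁ (μ = 108): z_high = (105.9071 - 108)/1.4832 = -1.4111, z_low = (100.0929 - 108)/1.4832 = -5.3311
β = P(not reject | H₁) = Φ(-1.4111) - Φ(-5.3311) ≈ 0.0791

Answer: β ≈ 0.0791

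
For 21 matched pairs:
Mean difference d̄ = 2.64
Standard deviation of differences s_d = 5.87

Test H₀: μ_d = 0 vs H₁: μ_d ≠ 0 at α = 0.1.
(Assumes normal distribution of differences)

Answer: t = 2.0611, reject H₀

Derivation:
df = n - 1 = 20
SE = s_d/√n = 5.87/√21 = 1.2809
t = d̄/SE = 2.64/1.2809 = 2.0611
Critical value: t_{0.05,20} = ±1.725
p-value ≈ 0.0525
Decision: reject H₀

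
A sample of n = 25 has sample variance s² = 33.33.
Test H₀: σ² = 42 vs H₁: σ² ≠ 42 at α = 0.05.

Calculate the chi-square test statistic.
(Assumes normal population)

Answer: χ² = 19.0457, fail to reject H₀

Derivation:
df = n - 1 = 24
χ² = (n-1)s²/σ₀² = 24×33.33/42 = 19.0457
Critical values: χ²_{0.975,24} = 12.401, χ²_{0.025,24} = 39.364
Rejection region: χ² < 12.401 or χ² > 39.364
Decision: fail to reject H₀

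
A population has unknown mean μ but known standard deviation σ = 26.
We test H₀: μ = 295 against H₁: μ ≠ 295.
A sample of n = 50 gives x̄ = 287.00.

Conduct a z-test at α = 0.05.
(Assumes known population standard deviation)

Answer: z = -2.1757, reject H₀

Derivation:
Standard error: SE = σ/√n = 26/√50 = 3.6770
z-statistic: z = (x̄ - μ₀)/SE = (287.00 - 295)/3.6770 = -2.1757
Critical value: ±1.960
p-value = 0.0296
Decision: reject H₀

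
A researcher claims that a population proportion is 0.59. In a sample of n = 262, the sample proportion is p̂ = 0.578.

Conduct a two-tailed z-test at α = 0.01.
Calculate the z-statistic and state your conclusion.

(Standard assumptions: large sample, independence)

Answer: z = -0.3949, fail to reject H₀

Derivation:
H₀: p = 0.59, H₁: p ≠ 0.59
Standard error: SE = √(p₀(1-p₀)/n) = √(0.59×0.41/262) = 0.030386
z-statistic: z = (p̂ - p₀)/SE = (0.578 - 0.59)/0.030386 = -0.3949
Critical value: z_0.005 = ±2.576
p-value = 0.6929
Decision: fail to reject H₀ at α = 0.01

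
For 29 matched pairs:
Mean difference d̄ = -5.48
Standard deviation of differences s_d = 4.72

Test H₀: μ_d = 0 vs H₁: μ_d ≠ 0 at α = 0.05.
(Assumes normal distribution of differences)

df = n - 1 = 28
SE = s_d/√n = 4.72/√29 = 0.8765
t = d̄/SE = -5.48/0.8765 = -6.2521
Critical value: t_{0.025,28} = ±2.048
p-value < 0.0001
Decision: reject H₀

Answer: t = -6.2521, reject H₀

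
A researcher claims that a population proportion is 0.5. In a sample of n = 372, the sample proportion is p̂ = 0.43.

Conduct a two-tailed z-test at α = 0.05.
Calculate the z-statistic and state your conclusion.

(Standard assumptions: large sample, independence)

Answer: z = -2.7002, reject H₀

Derivation:
H₀: p = 0.5, H₁: p ≠ 0.5
Standard error: SE = √(p₀(1-p₀)/n) = √(0.5×0.5/372) = 0.025924
z-statistic: z = (p̂ - p₀)/SE = (0.43 - 0.5)/0.025924 = -2.7002
Critical value: z_0.025 = ±1.960
p-value = 0.0069
Decision: reject H₀ at α = 0.05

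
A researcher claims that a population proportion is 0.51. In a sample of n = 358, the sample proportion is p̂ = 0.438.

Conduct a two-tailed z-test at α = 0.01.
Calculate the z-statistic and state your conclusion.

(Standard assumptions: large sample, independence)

H₀: p = 0.51, H₁: p ≠ 0.51
Standard error: SE = √(p₀(1-p₀)/n) = √(0.51×0.49/358) = 0.026421
z-statistic: z = (p̂ - p₀)/SE = (0.438 - 0.51)/0.026421 = -2.7251
Critical value: z_0.005 = ±2.576
p-value = 0.0064
Decision: reject H₀ at α = 0.01

Answer: z = -2.7251, reject H₀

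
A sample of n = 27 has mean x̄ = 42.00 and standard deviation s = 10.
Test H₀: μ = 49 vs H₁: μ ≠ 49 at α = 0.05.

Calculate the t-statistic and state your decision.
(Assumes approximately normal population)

Answer: t = -3.6373, reject H₀

Derivation:
df = n - 1 = 26
SE = s/√n = 10/√27 = 1.9245
t = (x̄ - μ₀)/SE = (42.00 - 49)/1.9245 = -3.6373
Critical value: t_{0.025,26} = ±2.056
p-value ≈ 0.0012
Decision: reject H₀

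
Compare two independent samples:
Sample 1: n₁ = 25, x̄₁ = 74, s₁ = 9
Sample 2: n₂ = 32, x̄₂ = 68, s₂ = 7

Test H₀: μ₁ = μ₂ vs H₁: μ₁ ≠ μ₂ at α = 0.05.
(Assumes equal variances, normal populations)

Answer: t = 2.8327, reject H₀

Derivation:
Pooled variance: s²_p = [24×9² + 31×7²]/(55) = 62.9636
s_p = 7.9350
SE = s_p×√(1/n₁ + 1/n₂) = 7.9350×√(1/25 + 1/32) = 2.1181
t = (x̄₁ - x̄₂)/SE = (74 - 68)/2.1181 = 2.8327
df = 55, t-critical = ±2.004
Decision: reject H₀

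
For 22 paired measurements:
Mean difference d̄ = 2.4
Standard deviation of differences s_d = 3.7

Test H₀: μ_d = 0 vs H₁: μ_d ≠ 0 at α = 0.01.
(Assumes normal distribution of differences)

Answer: t = 3.0426, reject H₀

Derivation:
df = n - 1 = 21
SE = s_d/√n = 3.7/√22 = 0.7888
t = d̄/SE = 2.4/0.7888 = 3.0426
Critical value: t_{0.005,21} = ±2.831
p-value ≈ 0.0062
Decision: reject H₀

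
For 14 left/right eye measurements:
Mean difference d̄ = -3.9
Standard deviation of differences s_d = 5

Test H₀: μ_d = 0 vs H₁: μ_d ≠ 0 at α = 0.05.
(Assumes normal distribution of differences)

df = n - 1 = 13
SE = s_d/√n = 5/√14 = 1.3363
t = d̄/SE = -3.9/1.3363 = -2.9185
Critical value: t_{0.025,13} = ±2.160
p-value ≈ 0.0120
Decision: reject H₀

Answer: t = -2.9185, reject H₀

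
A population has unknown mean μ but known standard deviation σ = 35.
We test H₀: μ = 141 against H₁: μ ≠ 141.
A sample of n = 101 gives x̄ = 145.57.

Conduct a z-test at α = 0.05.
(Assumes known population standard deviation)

Standard error: SE = σ/√n = 35/√101 = 3.4826
z-statistic: z = (x̄ - μ₀)/SE = (145.57 - 141)/3.4826 = 1.3122
Critical value: ±1.960
p-value = 0.1895
Decision: fail to reject H₀

Answer: z = 1.3122, fail to reject H₀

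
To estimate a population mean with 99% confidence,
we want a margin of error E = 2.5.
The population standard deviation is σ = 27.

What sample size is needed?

Answer: n = 774

Derivation:
z_0.005 = 2.576
n = (z×σ/E)² = (2.576×27/2.5)²
n = 773.9969
Round up: n = 774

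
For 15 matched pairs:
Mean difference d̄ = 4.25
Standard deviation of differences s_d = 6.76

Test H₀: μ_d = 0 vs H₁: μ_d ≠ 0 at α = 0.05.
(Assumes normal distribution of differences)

Answer: t = 2.4350, reject H₀

Derivation:
df = n - 1 = 14
SE = s_d/√n = 6.76/√15 = 1.7454
t = d̄/SE = 4.25/1.7454 = 2.4350
Critical value: t_{0.025,14} = ±2.145
p-value ≈ 0.0289
Decision: reject H₀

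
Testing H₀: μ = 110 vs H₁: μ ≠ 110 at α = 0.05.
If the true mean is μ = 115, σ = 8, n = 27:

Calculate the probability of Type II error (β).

SE = σ/√n = 8/√27 = 1.5396
Critical values: μ₀ ± z_0.025×SE = 110 ± 1.960×1.5396
Acceptance region: (106.9824, 113.0176)
Under H₁ (μ = 115): z_high = (113.0176 - 115)/1.5396 = -1.2876, z_low = (106.9824 - 115)/1.5396 = -5.2076
β = P(not reject | H₁) = Φ(-1.2876) - Φ(-5.2076) ≈ 0.0989

Answer: β ≈ 0.0989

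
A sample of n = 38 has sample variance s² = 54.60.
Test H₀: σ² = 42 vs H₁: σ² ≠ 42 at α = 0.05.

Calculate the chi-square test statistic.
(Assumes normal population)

Answer: χ² = 48.1000, fail to reject H₀

Derivation:
df = n - 1 = 37
χ² = (n-1)s²/σ₀² = 37×54.60/42 = 48.1000
Critical values: χ²_{0.975,37} = 22.106, χ²_{0.025,37} = 55.668
Rejection region: χ² < 22.106 or χ² > 55.668
Decision: fail to reject H₀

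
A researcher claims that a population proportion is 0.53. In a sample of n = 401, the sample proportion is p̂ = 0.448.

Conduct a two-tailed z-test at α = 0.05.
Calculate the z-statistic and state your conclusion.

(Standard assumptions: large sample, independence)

H₀: p = 0.53, H₁: p ≠ 0.53
Standard error: SE = √(p₀(1-p₀)/n) = √(0.53×0.47/401) = 0.024924
z-statistic: z = (p̂ - p₀)/SE = (0.448 - 0.53)/0.024924 = -3.2900
Critical value: z_0.025 = ±1.960
p-value = 0.0010
Decision: reject H₀ at α = 0.05

Answer: z = -3.2900, reject H₀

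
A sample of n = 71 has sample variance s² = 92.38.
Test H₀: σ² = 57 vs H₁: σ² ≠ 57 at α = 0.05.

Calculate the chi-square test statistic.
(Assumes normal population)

df = n - 1 = 70
χ² = (n-1)s²/σ₀² = 70×92.38/57 = 113.4491
Critical values: χ²_{0.975,70} = 48.758, χ²_{0.025,70} = 95.023
Rejection region: χ² < 48.758 or χ² > 95.023
Decision: reject H₀

Answer: χ² = 113.4491, reject H₀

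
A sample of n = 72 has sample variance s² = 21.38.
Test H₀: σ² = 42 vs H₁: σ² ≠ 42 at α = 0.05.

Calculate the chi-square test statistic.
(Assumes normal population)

Answer: χ² = 36.1424, reject H₀

Derivation:
df = n - 1 = 71
χ² = (n-1)s²/σ₀² = 71×21.38/42 = 36.1424
Critical values: χ²_{0.975,71} = 49.592, χ²_{0.025,71} = 96.189
Rejection region: χ² < 49.592 or χ² > 96.189
Decision: reject H₀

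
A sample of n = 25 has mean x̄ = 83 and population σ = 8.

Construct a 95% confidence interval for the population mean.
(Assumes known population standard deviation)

Answer: (79.8640, 86.1360)

Derivation:
Confidence level: 95%, α = 0.05
z_0.025 = 1.960
SE = σ/√n = 8/√25 = 1.6000
Margin of error = 1.960 × 1.6000 = 3.1360
CI: x̄ ± margin = 83 ± 3.1360
CI: (79.8640, 86.1360)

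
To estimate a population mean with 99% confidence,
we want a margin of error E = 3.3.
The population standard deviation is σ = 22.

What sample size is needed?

Answer: n = 295

Derivation:
z_0.005 = 2.576
n = (z×σ/E)² = (2.576×22/3.3)²
n = 294.9234
Round up: n = 295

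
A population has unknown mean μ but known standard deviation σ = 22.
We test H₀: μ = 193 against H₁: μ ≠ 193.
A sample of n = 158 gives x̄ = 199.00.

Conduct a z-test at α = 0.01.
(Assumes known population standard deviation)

Answer: z = 3.4282, reject H₀

Derivation:
Standard error: SE = σ/√n = 22/√158 = 1.7502
z-statistic: z = (x̄ - μ₀)/SE = (199.00 - 193)/1.7502 = 3.4282
Critical value: ±2.576
p-value = 0.0006
Decision: reject H₀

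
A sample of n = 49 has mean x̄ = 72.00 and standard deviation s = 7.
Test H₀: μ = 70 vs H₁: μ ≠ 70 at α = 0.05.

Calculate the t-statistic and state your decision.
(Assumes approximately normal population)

Answer: t = 2.0000, fail to reject H₀

Derivation:
df = n - 1 = 48
SE = s/√n = 7/√49 = 1.0000
t = (x̄ - μ₀)/SE = (72.00 - 70)/1.0000 = 2.0000
Critical value: t_{0.025,48} = ±2.011
p-value ≈ 0.0512
Decision: fail to reject H₀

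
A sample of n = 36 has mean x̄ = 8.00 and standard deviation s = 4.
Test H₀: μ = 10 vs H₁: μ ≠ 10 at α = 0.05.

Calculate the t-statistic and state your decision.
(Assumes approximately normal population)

df = n - 1 = 35
SE = s/√n = 4/√36 = 0.6667
t = (x̄ - μ₀)/SE = (8.00 - 10)/0.6667 = -2.9999
Critical value: t_{0.025,35} = ±2.030
p-value ≈ 0.0050
Decision: reject H₀

Answer: t = -2.9999, reject H₀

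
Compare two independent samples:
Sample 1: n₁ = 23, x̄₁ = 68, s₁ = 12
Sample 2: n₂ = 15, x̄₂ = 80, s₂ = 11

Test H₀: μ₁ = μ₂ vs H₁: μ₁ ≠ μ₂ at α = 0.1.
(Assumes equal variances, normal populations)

Answer: t = -3.1113, reject H₀

Derivation:
Pooled variance: s²_p = [22×12² + 14×11²]/(36) = 135.0556
s_p = 11.6213
SE = s_p×√(1/n₁ + 1/n₂) = 11.6213×√(1/23 + 1/15) = 3.8569
t = (x̄₁ - x̄₂)/SE = (68 - 80)/3.8569 = -3.1113
df = 36, t-critical = ±1.688
Decision: reject H₀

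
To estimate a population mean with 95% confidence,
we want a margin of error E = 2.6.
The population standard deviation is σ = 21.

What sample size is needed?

z_0.025 = 1.960
n = (z×σ/E)² = (1.960×21/2.6)²
n = 250.6133
Round up: n = 251

Answer: n = 251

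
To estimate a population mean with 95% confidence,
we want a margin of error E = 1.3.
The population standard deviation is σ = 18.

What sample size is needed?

Answer: n = 737

Derivation:
z_0.025 = 1.960
n = (z×σ/E)² = (1.960×18/1.3)²
n = 736.4961
Round up: n = 737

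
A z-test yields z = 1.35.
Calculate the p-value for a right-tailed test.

For z = 1.35:
p = P(Z > 1.35) = 1 - Φ(1.35) = 0.0885

Answer: p-value ≈ 0.0885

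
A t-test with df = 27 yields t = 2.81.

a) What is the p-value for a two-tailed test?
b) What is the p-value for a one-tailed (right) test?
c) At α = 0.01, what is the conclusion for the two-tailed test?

Answer: a) 0.0091, b) 0.0046, c) reject H₀

Derivation:
Using t-distribution with df = 27:
a) Two-tailed: p = 2×P(T > 2.81) = 0.0091
b) One-tailed: p = P(T > 2.81) = 0.0046
c) 0.0091 < 0.01, reject H₀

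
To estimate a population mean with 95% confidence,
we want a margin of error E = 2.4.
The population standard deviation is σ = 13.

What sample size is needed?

z_0.025 = 1.960
n = (z×σ/E)² = (1.960×13/2.4)²
n = 112.7136
Round up: n = 113

Answer: n = 113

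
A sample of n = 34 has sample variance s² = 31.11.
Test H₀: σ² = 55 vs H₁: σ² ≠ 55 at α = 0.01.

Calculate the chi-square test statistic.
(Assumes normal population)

df = n - 1 = 33
χ² = (n-1)s²/σ₀² = 33×31.11/55 = 18.6660
Critical values: χ²_{0.995,33} = 15.815, χ²_{0.005,33} = 57.648
Rejection region: χ² < 15.815 or χ² > 57.648
Decision: fail to reject H₀

Answer: χ² = 18.6660, fail to reject H₀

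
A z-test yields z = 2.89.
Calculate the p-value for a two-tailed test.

For z = 2.89:
p = 2×P(Z > |2.89|) = 2×(1 - Φ(2.89)) = 0.0039

Answer: p-value ≈ 0.0039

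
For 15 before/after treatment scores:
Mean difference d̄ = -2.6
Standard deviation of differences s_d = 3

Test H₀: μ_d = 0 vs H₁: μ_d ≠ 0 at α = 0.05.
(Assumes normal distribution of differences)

df = n - 1 = 14
SE = s_d/√n = 3/√15 = 0.7746
t = d̄/SE = -2.6/0.7746 = -3.3566
Critical value: t_{0.025,14} = ±2.145
p-value ≈ 0.0047
Decision: reject H₀

Answer: t = -3.3566, reject H₀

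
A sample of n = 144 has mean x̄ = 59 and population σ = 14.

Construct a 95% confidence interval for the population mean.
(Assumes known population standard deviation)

Answer: (56.7133, 61.2867)

Derivation:
Confidence level: 95%, α = 0.05
z_0.025 = 1.960
SE = σ/√n = 14/√144 = 1.1667
Margin of error = 1.960 × 1.1667 = 2.2867
CI: x̄ ± margin = 59 ± 2.2867
CI: (56.7133, 61.2867)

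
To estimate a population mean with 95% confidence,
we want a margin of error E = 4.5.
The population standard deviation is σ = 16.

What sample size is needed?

z_0.025 = 1.960
n = (z×σ/E)² = (1.960×16/4.5)²
n = 48.5654
Round up: n = 49

Answer: n = 49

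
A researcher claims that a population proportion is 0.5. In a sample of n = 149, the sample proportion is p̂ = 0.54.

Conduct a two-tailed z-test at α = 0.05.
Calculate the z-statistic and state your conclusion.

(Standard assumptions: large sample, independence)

Answer: z = 0.9765, fail to reject H₀

Derivation:
H₀: p = 0.5, H₁: p ≠ 0.5
Standard error: SE = √(p₀(1-p₀)/n) = √(0.5×0.5/149) = 0.040962
z-statistic: z = (p̂ - p₀)/SE = (0.54 - 0.5)/0.040962 = 0.9765
Critical value: z_0.025 = ±1.960
p-value = 0.3288
Decision: fail to reject H₀ at α = 0.05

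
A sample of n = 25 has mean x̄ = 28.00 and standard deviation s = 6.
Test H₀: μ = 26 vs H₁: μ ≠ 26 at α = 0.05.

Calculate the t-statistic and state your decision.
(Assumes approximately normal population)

Answer: t = 1.6667, fail to reject H₀

Derivation:
df = n - 1 = 24
SE = s/√n = 6/√25 = 1.2000
t = (x̄ - μ₀)/SE = (28.00 - 26)/1.2000 = 1.6667
Critical value: t_{0.025,24} = ±2.064
p-value ≈ 0.1086
Decision: fail to reject H₀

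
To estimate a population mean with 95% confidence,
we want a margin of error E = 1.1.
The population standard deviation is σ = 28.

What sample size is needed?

Answer: n = 2490

Derivation:
z_0.025 = 1.960
n = (z×σ/E)² = (1.960×28/1.1)²
n = 2489.1028
Round up: n = 2490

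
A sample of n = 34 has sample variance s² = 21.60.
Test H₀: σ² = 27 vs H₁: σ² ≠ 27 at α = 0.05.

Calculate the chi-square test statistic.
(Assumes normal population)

Answer: χ² = 26.4000, fail to reject H₀

Derivation:
df = n - 1 = 33
χ² = (n-1)s²/σ₀² = 33×21.60/27 = 26.4000
Critical values: χ²_{0.975,33} = 19.047, χ²_{0.025,33} = 50.725
Rejection region: χ² < 19.047 or χ² > 50.725
Decision: fail to reject H₀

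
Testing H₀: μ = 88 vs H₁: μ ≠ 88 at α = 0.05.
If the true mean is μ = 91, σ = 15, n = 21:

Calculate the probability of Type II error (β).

SE = σ/√n = 15/√21 = 3.2733
Critical values: μ₀ ± z_0.025×SE = 88 ± 1.960×3.2733
Acceptance region: (81.5843, 94.4157)
Under H₁ (μ = 91): z_high = (94.4157 - 91)/3.2733 = 1.0435, z_low = (81.5843 - 91)/3.2733 = -2.8765
β = P(not reject | H₁) = Φ(1.0435) - Φ(-2.8765) ≈ 0.8496

Answer: β ≈ 0.8496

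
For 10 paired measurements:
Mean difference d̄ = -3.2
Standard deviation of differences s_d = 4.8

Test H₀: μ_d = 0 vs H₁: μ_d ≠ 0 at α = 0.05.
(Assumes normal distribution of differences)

df = n - 1 = 9
SE = s_d/√n = 4.8/√10 = 1.5179
t = d̄/SE = -3.2/1.5179 = -2.1082
Critical value: t_{0.025,9} = ±2.262
p-value ≈ 0.0643
Decision: fail to reject H₀

Answer: t = -2.1082, fail to reject H₀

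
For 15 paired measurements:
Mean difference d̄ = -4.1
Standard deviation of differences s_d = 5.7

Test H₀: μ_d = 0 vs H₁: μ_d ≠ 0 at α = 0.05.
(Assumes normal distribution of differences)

df = n - 1 = 14
SE = s_d/√n = 5.7/√15 = 1.4717
t = d̄/SE = -4.1/1.4717 = -2.7859
Critical value: t_{0.025,14} = ±2.145
p-value ≈ 0.0146
Decision: reject H₀

Answer: t = -2.7859, reject H₀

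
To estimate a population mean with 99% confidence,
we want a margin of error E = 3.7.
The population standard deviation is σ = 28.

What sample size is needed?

z_0.005 = 2.576
n = (z×σ/E)² = (2.576×28/3.7)²
n = 380.0181
Round up: n = 381

Answer: n = 381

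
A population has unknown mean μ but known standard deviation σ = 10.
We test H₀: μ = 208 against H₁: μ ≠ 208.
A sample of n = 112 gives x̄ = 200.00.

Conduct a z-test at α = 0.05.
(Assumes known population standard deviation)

Answer: z = -8.4665, reject H₀

Derivation:
Standard error: SE = σ/√n = 10/√112 = 0.9449
z-statistic: z = (x̄ - μ₀)/SE = (200.00 - 208)/0.9449 = -8.4665
Critical value: ±1.960
p-value < 0.0001
Decision: reject H₀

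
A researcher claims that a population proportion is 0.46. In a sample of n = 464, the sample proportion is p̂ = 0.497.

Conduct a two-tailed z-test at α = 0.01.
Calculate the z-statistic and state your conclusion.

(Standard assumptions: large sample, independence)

H₀: p = 0.46, H₁: p ≠ 0.46
Standard error: SE = √(p₀(1-p₀)/n) = √(0.46×0.54/464) = 0.023138
z-statistic: z = (p̂ - p₀)/SE = (0.497 - 0.46)/0.023138 = 1.5991
Critical value: z_0.005 = ±2.576
p-value = 0.1098
Decision: fail to reject H₀ at α = 0.01

Answer: z = 1.5991, fail to reject H₀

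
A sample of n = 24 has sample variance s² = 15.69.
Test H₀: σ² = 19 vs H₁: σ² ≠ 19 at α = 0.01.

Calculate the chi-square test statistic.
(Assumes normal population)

Answer: χ² = 18.9932, fail to reject H₀

Derivation:
df = n - 1 = 23
χ² = (n-1)s²/σ₀² = 23×15.69/19 = 18.9932
Critical values: χ²_{0.995,23} = 9.260, χ²_{0.005,23} = 44.181
Rejection region: χ² < 9.260 or χ² > 44.181
Decision: fail to reject H₀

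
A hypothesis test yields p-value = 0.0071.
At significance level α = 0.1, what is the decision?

Answer: reject H₀

Derivation:
Compare p-value to α:
0.0071 < 0.1
Decision: reject H₀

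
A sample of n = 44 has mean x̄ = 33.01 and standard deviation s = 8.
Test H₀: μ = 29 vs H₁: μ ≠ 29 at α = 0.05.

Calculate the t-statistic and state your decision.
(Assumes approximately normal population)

Answer: t = 3.3250, reject H₀

Derivation:
df = n - 1 = 43
SE = s/√n = 8/√44 = 1.2060
t = (x̄ - μ₀)/SE = (33.01 - 29)/1.2060 = 3.3250
Critical value: t_{0.025,43} = ±2.017
p-value ≈ 0.0018
Decision: reject H₀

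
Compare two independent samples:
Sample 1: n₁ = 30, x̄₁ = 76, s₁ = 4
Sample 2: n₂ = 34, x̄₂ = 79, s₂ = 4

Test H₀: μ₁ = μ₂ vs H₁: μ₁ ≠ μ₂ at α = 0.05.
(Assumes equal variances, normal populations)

Pooled variance: s²_p = [29×4² + 33×4²]/(62) = 16.0000
s_p = 4.0000
SE = s_p×√(1/n₁ + 1/n₂) = 4.0000×√(1/30 + 1/34) = 1.0020
t = (x̄₁ - x̄₂)/SE = (76 - 79)/1.0020 = -2.9940
df = 62, t-critical = ±1.999
Decision: reject H₀

Answer: t = -2.9940, reject H₀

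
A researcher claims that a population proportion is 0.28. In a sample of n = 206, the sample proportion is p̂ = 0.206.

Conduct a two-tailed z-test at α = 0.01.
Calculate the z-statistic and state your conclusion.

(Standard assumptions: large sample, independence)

Answer: z = -2.3655, fail to reject H₀

Derivation:
H₀: p = 0.28, H₁: p ≠ 0.28
Standard error: SE = √(p₀(1-p₀)/n) = √(0.28×0.72/206) = 0.031283
z-statistic: z = (p̂ - p₀)/SE = (0.206 - 0.28)/0.031283 = -2.3655
Critical value: z_0.005 = ±2.576
p-value = 0.0180
Decision: fail to reject H₀ at α = 0.01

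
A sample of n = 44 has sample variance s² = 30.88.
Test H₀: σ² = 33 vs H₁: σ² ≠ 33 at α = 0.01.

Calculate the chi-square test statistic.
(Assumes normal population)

Answer: χ² = 40.2376, fail to reject H₀

Derivation:
df = n - 1 = 43
χ² = (n-1)s²/σ₀² = 43×30.88/33 = 40.2376
Critical values: χ²_{0.995,43} = 22.859, χ²_{0.005,43} = 70.616
Rejection region: χ² < 22.859 or χ² > 70.616
Decision: fail to reject H₀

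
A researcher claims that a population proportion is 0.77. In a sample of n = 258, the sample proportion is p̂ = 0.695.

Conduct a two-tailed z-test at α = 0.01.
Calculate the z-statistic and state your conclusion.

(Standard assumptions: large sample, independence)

H₀: p = 0.77, H₁: p ≠ 0.77
Standard error: SE = √(p₀(1-p₀)/n) = √(0.77×0.23/258) = 0.026200
z-statistic: z = (p̂ - p₀)/SE = (0.695 - 0.77)/0.026200 = -2.8626
Critical value: z_0.005 = ±2.576
p-value = 0.0042
Decision: reject H₀ at α = 0.01

Answer: z = -2.8626, reject H₀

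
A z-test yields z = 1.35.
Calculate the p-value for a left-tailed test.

For z = 1.35:
p = P(Z < 1.35) = Φ(1.35) = 0.9115

Answer: p-value ≈ 0.9115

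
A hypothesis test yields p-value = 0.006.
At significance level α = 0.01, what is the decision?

Compare p-value to α:
0.006 < 0.01
Decision: reject H₀

Answer: reject H₀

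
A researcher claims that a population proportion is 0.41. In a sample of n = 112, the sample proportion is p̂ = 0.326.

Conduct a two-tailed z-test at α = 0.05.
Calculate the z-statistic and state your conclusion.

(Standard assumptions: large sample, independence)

Answer: z = -1.8075, fail to reject H₀

Derivation:
H₀: p = 0.41, H₁: p ≠ 0.41
Standard error: SE = √(p₀(1-p₀)/n) = √(0.41×0.59/112) = 0.046474
z-statistic: z = (p̂ - p₀)/SE = (0.326 - 0.41)/0.046474 = -1.8075
Critical value: z_0.025 = ±1.960
p-value = 0.0707
Decision: fail to reject H₀ at α = 0.05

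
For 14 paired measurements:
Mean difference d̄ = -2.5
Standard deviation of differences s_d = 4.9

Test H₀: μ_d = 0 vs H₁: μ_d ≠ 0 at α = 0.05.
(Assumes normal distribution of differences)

df = n - 1 = 13
SE = s_d/√n = 4.9/√14 = 1.3096
t = d̄/SE = -2.5/1.3096 = -1.9090
Critical value: t_{0.025,13} = ±2.160
p-value ≈ 0.0786
Decision: fail to reject H₀

Answer: t = -1.9090, fail to reject H₀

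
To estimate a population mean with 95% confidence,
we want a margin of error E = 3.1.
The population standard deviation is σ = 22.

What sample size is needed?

z_0.025 = 1.960
n = (z×σ/E)² = (1.960×22/3.1)²
n = 193.4791
Round up: n = 194

Answer: n = 194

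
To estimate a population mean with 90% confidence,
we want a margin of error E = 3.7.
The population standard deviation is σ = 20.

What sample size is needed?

Answer: n = 80

Derivation:
z_0.05 = 1.645
n = (z×σ/E)² = (1.645×20/3.7)²
n = 79.0657
Round up: n = 80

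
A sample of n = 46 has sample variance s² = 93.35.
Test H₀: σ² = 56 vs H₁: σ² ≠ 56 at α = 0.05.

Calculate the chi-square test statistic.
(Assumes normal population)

Answer: χ² = 75.0134, reject H₀

Derivation:
df = n - 1 = 45
χ² = (n-1)s²/σ₀² = 45×93.35/56 = 75.0134
Critical values: χ²_{0.975,45} = 28.366, χ²_{0.025,45} = 65.410
Rejection region: χ² < 28.366 or χ² > 65.410
Decision: reject H₀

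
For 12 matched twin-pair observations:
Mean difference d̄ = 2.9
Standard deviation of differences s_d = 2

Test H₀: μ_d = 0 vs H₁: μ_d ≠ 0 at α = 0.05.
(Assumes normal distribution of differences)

Answer: t = 5.0225, reject H₀

Derivation:
df = n - 1 = 11
SE = s_d/√n = 2/√12 = 0.5774
t = d̄/SE = 2.9/0.5774 = 5.0225
Critical value: t_{0.025,11} = ±2.201
p-value ≈ 0.0004
Decision: reject H₀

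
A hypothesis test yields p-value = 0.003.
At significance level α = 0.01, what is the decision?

Answer: reject H₀

Derivation:
Compare p-value to α:
0.003 < 0.01
Decision: reject H₀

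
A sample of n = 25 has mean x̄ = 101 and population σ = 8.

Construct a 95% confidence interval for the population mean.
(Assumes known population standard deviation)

Answer: (97.8640, 104.1360)

Derivation:
Confidence level: 95%, α = 0.05
z_0.025 = 1.960
SE = σ/√n = 8/√25 = 1.6000
Margin of error = 1.960 × 1.6000 = 3.1360
CI: x̄ ± margin = 101 ± 3.1360
CI: (97.8640, 104.1360)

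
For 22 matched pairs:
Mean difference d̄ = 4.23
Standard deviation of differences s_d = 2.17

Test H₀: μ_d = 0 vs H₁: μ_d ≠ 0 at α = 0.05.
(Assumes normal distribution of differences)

df = n - 1 = 21
SE = s_d/√n = 2.17/√22 = 0.4626
t = d̄/SE = 4.23/0.4626 = 9.1440
Critical value: t_{0.025,21} = ±2.080
p-value < 0.0001
Decision: reject H₀

Answer: t = 9.1440, reject H₀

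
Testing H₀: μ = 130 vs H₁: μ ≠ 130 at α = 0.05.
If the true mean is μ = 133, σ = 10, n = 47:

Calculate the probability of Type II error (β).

SE = σ/√n = 10/√47 = 1.4586
Critical values: μ₀ ± z_0.025×SE = 130 ± 1.960×1.4586
Acceptance region: (127.1411, 132.8589)
Under H₁ (μ = 133): z_high = (132.8589 - 133)/1.4586 = -0.0967, z_low = (127.1411 - 133)/1.4586 = -4.0168
β = P(not reject | H₁) = Φ(-0.0967) - Φ(-4.0168) ≈ 0.4615

Answer: β ≈ 0.4615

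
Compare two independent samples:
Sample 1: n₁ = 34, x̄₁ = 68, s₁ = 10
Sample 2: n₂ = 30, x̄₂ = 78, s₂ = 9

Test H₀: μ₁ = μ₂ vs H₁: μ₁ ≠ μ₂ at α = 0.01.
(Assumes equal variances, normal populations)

Answer: t = -4.1824, reject H₀

Derivation:
Pooled variance: s²_p = [33×10² + 29×9²]/(62) = 91.1129
s_p = 9.5453
SE = s_p×√(1/n₁ + 1/n₂) = 9.5453×√(1/34 + 1/30) = 2.3910
t = (x̄₁ - x̄₂)/SE = (68 - 78)/2.3910 = -4.1824
df = 62, t-critical = ±2.657
Decision: reject H₀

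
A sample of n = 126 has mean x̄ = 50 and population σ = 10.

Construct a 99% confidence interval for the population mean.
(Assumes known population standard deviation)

Confidence level: 99%, α = 0.01
z_0.005 = 2.576
SE = σ/√n = 10/√126 = 0.8909
Margin of error = 2.576 × 0.8909 = 2.2950
CI: x̄ ± margin = 50 ± 2.2950
CI: (47.7050, 52.2950)

Answer: (47.7050, 52.2950)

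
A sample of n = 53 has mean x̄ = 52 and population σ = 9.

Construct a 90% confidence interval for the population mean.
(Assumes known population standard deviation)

Answer: (49.9665, 54.0335)

Derivation:
Confidence level: 90%, α = 0.1
z_0.05 = 1.645
SE = σ/√n = 9/√53 = 1.2362
Margin of error = 1.645 × 1.2362 = 2.0335
CI: x̄ ± margin = 52 ± 2.0335
CI: (49.9665, 54.0335)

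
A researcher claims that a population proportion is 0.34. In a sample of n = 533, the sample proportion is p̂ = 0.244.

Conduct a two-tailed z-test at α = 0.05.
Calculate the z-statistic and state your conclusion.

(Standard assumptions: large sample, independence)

Answer: z = -4.6786, reject H₀

Derivation:
H₀: p = 0.34, H₁: p ≠ 0.34
Standard error: SE = √(p₀(1-p₀)/n) = √(0.34×0.66/533) = 0.020519
z-statistic: z = (p̂ - p₀)/SE = (0.244 - 0.34)/0.020519 = -4.6786
Critical value: z_0.025 = ±1.960
p-value < 0.0001
Decision: reject H₀ at α = 0.05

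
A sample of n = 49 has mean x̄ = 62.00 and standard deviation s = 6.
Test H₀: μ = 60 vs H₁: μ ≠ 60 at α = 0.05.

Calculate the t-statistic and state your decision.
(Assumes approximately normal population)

df = n - 1 = 48
SE = s/√n = 6/√49 = 0.8571
t = (x̄ - μ₀)/SE = (62.00 - 60)/0.8571 = 2.3335
Critical value: t_{0.025,48} = ±2.011
p-value ≈ 0.0239
Decision: reject H₀

Answer: t = 2.3335, reject H₀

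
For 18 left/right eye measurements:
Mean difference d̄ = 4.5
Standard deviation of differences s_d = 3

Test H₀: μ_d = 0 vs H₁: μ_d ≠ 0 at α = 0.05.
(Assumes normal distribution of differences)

Answer: t = 6.3640, reject H₀

Derivation:
df = n - 1 = 17
SE = s_d/√n = 3/√18 = 0.7071
t = d̄/SE = 4.5/0.7071 = 6.3640
Critical value: t_{0.025,17} = ±2.110
p-value < 0.0001
Decision: reject H₀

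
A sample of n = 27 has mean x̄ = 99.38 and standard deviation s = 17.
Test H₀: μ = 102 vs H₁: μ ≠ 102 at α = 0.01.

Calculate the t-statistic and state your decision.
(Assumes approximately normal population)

df = n - 1 = 26
SE = s/√n = 17/√27 = 3.2717
t = (x̄ - μ₀)/SE = (99.38 - 102)/3.2717 = -0.8008
Critical value: t_{0.005,26} = ±2.779
p-value ≈ 0.4305
Decision: fail to reject H₀

Answer: t = -0.8008, fail to reject H₀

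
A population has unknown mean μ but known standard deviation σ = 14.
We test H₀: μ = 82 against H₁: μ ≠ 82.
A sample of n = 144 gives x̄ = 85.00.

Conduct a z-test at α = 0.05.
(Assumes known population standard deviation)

Standard error: SE = σ/√n = 14/√144 = 1.1667
z-statistic: z = (x̄ - μ₀)/SE = (85.00 - 82)/1.1667 = 2.5714
Critical value: ±1.960
p-value = 0.0101
Decision: reject H₀

Answer: z = 2.5714, reject H₀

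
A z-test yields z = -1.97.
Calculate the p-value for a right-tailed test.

For z = -1.97:
p = P(Z > -1.97) = 1 - Φ(-1.97) = 0.9756

Answer: p-value ≈ 0.9756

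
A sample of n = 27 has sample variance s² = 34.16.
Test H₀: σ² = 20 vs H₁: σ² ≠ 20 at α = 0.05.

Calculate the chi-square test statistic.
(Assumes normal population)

Answer: χ² = 44.4080, reject H₀

Derivation:
df = n - 1 = 26
χ² = (n-1)s²/σ₀² = 26×34.16/20 = 44.4080
Critical values: χ²_{0.975,26} = 13.844, χ²_{0.025,26} = 41.923
Rejection region: χ² < 13.844 or χ² > 41.923
Decision: reject H₀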